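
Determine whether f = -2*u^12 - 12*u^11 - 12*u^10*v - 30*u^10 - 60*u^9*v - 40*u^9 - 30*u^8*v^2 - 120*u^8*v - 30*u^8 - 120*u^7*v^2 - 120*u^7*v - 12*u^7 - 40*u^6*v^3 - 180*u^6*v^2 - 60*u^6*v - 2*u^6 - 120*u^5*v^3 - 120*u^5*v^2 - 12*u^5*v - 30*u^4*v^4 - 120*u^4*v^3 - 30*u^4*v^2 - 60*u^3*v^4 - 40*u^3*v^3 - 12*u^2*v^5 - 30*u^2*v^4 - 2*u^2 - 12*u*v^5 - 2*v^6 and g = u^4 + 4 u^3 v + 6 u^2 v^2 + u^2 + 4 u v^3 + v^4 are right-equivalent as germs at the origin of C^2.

No.

The Hessian of f at 0 is [[-4, 0], [0, 0]] with rank 1, so corank 1. A Groebner basis of the Jacobian ideal J(f) in C{u,v} is {v^5, u}; counting standard monomials gives mu = 5. Corank 1: A-series; mu = 5 gives A_5. The Hessian of g at 0 is [[2, 0], [0, 0]] with rank 1, so corank 1. A Groebner basis of the Jacobian ideal J(g) in C{u,v} is {v^3, u}; counting standard monomials gives mu = 3. Corank 1: A-series; mu = 3 gives A_3. f is A_5 but g is A_3, hence not right-equivalent.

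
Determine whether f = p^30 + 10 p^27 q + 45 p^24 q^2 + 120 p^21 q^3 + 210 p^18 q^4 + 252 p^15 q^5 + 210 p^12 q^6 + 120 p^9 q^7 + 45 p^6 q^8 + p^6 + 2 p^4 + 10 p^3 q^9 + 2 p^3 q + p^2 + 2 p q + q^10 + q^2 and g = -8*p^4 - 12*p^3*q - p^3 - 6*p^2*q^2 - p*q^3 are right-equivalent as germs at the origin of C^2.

No.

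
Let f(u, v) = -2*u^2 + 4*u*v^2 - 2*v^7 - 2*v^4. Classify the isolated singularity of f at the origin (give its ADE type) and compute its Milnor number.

Type A6, Milnor number mu = 6.

The Hessian of f at 0 is [[-4, 0], [0, 0]] with rank 1, so corank 1. A Groebner basis of the Jacobian ideal J(f) in C{u,v} is {u^3, -u + v^2}; counting standard monomials gives mu = 6. Corank 1: A-series; mu = 6 gives A_6.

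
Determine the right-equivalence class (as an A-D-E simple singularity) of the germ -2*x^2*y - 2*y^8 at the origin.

The Hessian of f at 0 is [[0, 0], [0, 0]] with rank 0, so corank 2. A Groebner basis of the Jacobian ideal J(f) in C{x,y} is {x^2/8 + y^7, x^3, x*y}; counting standard monomials gives mu = 9. Corank 2; j^3 = -2*x^2*y has shape L^2 M (L != M), so D-series; mu = 9 gives D_9.

D9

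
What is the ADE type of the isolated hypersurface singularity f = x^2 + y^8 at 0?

A7

The Hessian of f at 0 is [[2, 0], [0, 0]] with rank 1, so corank 1. A Groebner basis of the Jacobian ideal J(f) in C{x,y} is {y^7, x}; counting standard monomials gives mu = 7. Corank 1: A-series; mu = 7 gives A_7.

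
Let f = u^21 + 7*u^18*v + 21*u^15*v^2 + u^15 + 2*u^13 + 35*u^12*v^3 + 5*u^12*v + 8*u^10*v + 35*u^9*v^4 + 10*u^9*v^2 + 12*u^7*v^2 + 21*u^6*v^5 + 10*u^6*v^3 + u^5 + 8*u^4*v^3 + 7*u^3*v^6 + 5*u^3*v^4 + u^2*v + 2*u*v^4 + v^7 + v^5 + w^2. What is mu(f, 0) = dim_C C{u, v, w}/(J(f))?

6

The Hessian of f at 0 is [[0, 0, 0], [0, 0, 0], [0, 0, 2]] with rank 1, so corank 2. A Groebner basis of the Jacobian ideal J(f) in C{u,v,w} is {u*v + v^4, u*v^2, u^2 - 5*u*v, w}; counting standard monomials gives mu = 6. Corank 2; j^3 = u^2*v has shape L^2 M (L != M), so D-series; mu = 6 gives D_6.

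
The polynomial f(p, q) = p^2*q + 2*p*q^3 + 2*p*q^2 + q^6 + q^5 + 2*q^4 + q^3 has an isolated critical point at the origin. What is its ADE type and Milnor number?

Type D_{7}, Milnor number mu = 7.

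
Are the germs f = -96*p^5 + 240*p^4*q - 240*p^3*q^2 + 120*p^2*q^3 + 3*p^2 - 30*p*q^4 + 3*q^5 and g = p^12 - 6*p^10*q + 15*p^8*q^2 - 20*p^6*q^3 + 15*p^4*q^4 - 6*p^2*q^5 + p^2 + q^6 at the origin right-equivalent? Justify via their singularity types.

No.

The Hessian of f at 0 has rank 1. Corank 1: A-series; mu = 4 gives A_4. The Hessian of g at 0 has rank 1. Corank 1: A-series; mu = 5 gives A_5. f is A_4 but g is A_5, hence not right-equivalent.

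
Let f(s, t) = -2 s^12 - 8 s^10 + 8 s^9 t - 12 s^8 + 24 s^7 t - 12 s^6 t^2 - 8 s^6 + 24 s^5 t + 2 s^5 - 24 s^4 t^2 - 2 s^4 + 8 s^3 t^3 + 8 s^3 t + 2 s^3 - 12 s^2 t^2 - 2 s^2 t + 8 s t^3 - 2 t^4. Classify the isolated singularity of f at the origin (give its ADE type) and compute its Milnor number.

The Hessian of f at 0 is [[0, 0], [0, 0]] with rank 0, so corank 2. A Groebner basis of the Jacobian ideal J(f) in C{s,t} is {s*t^2, s*t/4 + t^3, s^2 - s*t}; counting standard monomials gives mu = 5. Corank 2; j^3 = 2*s^2*(s - t) has shape L^2 M (L != M), so D-series; mu = 5 gives D_5.

Type D_5, Milnor number mu = 5.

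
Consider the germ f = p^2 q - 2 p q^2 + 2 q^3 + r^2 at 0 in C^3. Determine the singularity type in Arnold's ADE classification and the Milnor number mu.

Type D4, Milnor number mu = 4.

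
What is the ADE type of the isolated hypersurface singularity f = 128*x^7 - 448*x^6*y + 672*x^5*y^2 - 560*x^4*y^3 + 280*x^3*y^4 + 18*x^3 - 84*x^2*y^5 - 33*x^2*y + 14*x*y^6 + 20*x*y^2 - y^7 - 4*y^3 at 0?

The Hessian of f at 0 is [[0, 0], [0, 0]] with rank 0, so corank 2. A Groebner basis of the Jacobian ideal J(f) in C{x,y} is {-2187*x*y/14 + y^6 + 729*y^2/7, x*y^2 - 2*y^3/3, x^2 - 7*x*y/6 + y^2/3}; counting standard monomials gives mu = 8. Corank 2; j^3 = (2*x - y)*(3*x - 2*y)^2 has shape L^2 M (L != M), so D-series; mu = 8 gives D_8.

D_{8}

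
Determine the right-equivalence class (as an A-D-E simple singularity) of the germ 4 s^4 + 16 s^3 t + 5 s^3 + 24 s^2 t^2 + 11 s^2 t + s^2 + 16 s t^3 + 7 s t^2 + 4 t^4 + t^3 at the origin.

A2

The Hessian of f at 0 has rank 1. Corank 1: A-series; mu = 2 gives A_2.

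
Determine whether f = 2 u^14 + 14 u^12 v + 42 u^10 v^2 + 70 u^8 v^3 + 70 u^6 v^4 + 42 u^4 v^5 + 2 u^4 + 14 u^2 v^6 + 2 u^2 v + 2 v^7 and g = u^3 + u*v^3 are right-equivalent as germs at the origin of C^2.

No.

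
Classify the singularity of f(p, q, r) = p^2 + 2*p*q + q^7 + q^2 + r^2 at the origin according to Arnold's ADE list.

The Hessian of f at 0 has rank 2. Corank 1: A-series; mu = 6 gives A_6.

A_{6}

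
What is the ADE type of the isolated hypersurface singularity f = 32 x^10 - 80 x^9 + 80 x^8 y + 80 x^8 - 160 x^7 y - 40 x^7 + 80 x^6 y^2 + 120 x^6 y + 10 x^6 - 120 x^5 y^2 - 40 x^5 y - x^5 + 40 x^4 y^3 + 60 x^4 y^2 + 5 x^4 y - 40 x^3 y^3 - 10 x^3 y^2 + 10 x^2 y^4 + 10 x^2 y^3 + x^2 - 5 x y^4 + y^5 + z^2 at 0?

A_4

The Hessian of f at 0 is [[2, 0, 0], [0, 0, 0], [0, 0, 2]] with rank 2, so corank 1. A Groebner basis of the Jacobian ideal J(f) in C{x,y,z} is {y^4, x, z}; counting standard monomials gives mu = 4. Corank 1: A-series; mu = 4 gives A_4.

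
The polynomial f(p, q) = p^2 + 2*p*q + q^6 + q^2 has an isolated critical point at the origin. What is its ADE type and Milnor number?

The Hessian of f at 0 is [[2, 2], [2, 2]] with rank 1, so corank 1. A Groebner basis of the Jacobian ideal J(f) in C{p,q} is {q^5, p + q}; counting standard monomials gives mu = 5. Corank 1: A-series; mu = 5 gives A_5.

Type A5, Milnor number mu = 5.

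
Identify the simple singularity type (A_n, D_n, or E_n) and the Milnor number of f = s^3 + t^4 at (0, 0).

Type E_{6}, Milnor number mu = 6.

The Hessian of f at 0 has rank 0. Corank 2; j^3 = s^3 is a perfect cube, so E-series; the 4-jet and mu = 6 give E_6.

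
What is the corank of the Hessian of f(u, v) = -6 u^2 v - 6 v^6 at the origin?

2

The Hessian at 0 is [[0, 0], [0, 0]] of rank 0; hence corank 2.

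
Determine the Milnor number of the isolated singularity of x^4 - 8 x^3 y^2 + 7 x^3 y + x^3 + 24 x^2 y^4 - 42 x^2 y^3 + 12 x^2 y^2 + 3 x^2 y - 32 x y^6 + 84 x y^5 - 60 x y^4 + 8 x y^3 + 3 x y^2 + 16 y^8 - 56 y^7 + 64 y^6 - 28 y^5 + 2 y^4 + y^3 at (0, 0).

The Hessian of f at 0 has rank 0. Corank 2; j^3 = (x + y)^3 is a perfect cube, so E-series; the 4-jet and mu = 7 give E_7.

7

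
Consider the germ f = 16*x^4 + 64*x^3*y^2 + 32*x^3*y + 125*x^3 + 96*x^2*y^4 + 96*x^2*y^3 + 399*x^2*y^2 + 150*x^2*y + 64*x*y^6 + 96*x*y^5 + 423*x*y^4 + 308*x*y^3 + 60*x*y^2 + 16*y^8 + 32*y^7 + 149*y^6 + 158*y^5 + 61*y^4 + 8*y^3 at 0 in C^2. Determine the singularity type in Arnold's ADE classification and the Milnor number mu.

The Hessian of f at 0 is [[0, 0], [0, 0]] with rank 0, so corank 2. A Groebner basis of the Jacobian ideal J(f) in C{x,y} is {x^3 + 6*x^2/5 + 24*x*y/25 + 24*y^2/125, x^2*y - 14*x^2/5 - 56*x*y/25 - 56*y^2/125, 13*x^2/2 + x*y^2 + 26*x*y/5 + 26*y^2/25, -15*x^2 - 12*x*y + y^3 - 12*y^2/5}; counting standard monomials gives mu = 6. Corank 2; j^3 = (5*x + 2*y)^3 is a perfect cube, so E-series; the 4-jet and mu = 6 give E_6.

Type E_{6}, Milnor number mu = 6.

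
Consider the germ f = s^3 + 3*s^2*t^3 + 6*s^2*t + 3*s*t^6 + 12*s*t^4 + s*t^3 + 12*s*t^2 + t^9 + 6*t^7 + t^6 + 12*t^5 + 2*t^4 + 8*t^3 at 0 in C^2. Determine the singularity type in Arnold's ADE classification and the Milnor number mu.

The Hessian of f at 0 is [[0, 0], [0, 0]] with rank 0, so corank 2. A Groebner basis of the Jacobian ideal J(f) in C{s,t} is {s^3 + 6*s^2*t + 48*s^2 + 192*s*t + 192*t^2, -6*s^2 + s*t^2 - 24*s*t - 24*t^2, 3*s^2 + 12*s*t + t^3 + 12*t^2}; counting standard monomials gives mu = 7. Corank 2; j^3 = (s + 2*t)^3 is a perfect cube, so E-series; the 4-jet and mu = 7 give E_7.

Type E7, Milnor number mu = 7.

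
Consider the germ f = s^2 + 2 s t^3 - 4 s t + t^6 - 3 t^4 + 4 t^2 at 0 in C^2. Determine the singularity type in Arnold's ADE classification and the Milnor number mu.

Type A_3, Milnor number mu = 3.

The Hessian of f at 0 has rank 1. Corank 1: A-series; mu = 3 gives A_3.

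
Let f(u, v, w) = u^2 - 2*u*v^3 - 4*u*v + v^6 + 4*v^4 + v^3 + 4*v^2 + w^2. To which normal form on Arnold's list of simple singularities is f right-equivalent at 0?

The Hessian of f at 0 has rank 2. Corank 1: A-series; mu = 2 gives A_2.

A_2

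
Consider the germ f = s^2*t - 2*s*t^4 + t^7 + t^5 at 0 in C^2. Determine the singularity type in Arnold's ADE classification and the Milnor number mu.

Type D6, Milnor number mu = 6.

The Hessian of f at 0 has rank 0. Corank 2; j^3 = s^2*t has shape L^2 M (L != M), so D-series; mu = 6 gives D_6.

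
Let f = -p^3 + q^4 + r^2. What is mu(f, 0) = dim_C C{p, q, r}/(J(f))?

6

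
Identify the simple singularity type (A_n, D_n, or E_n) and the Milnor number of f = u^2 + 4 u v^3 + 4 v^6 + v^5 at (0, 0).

Type A_{4}, Milnor number mu = 4.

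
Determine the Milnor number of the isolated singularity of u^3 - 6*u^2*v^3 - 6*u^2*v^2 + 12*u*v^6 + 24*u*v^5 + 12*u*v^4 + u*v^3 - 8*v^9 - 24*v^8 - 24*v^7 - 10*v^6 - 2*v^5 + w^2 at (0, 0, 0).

The Hessian of f at 0 is [[0, 0, 0], [0, 0, 0], [0, 0, 2]] with rank 1, so corank 2. A Groebner basis of the Jacobian ideal J(f) in C{u,v,w} is {-u^2/4 + v^4 - v^3/12, u^3, u^2*v + u^2/12 + v^3/36, -u^2/2 + u*v^2 - v^3/6, w}; counting standard monomials gives mu = 7. Corank 2; j^3 = u^3 is a perfect cube, so E-series; the 4-jet and mu = 7 give E_7.

7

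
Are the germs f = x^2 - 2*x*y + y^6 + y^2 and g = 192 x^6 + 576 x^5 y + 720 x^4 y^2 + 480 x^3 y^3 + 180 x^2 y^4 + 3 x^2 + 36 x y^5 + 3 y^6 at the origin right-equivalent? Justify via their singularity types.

The Hessian of f at 0 has rank 1. Corank 1: A-series; mu = 5 gives A_5. The Hessian of g at 0 has rank 1. Corank 1: A-series; mu = 5 gives A_5. Both have type A_5, hence right-equivalent.

Yes.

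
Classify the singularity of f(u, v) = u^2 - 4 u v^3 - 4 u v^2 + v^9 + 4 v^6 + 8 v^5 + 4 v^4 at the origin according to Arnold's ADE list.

A_8

The Hessian of f at 0 is [[2, 0], [0, 0]] with rank 1, so corank 1. A Groebner basis of the Jacobian ideal J(f) in C{u,v} is {u^2*v^2 - 2*u^2*v + 3*u^2 - 8*u*v^2 + 2*u*v - 2*u + 4*v^2, u^3 - 6*u^2*v + 10*u^2 - 28*u*v^2 + 8*u*v - 8*u + 16*v^2, -u/2 + v^3 + v^2}; counting standard monomials gives mu = 8. Corank 1: A-series; mu = 8 gives A_8.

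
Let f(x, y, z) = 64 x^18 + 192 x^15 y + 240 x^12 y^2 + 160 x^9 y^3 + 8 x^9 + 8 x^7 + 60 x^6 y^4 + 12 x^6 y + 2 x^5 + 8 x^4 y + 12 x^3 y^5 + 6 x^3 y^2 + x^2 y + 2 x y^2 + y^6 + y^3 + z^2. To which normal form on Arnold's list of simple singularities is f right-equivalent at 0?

D_7

The Hessian of f at 0 is [[0, 0, 0], [0, 0, 0], [0, 0, 2]] with rank 1, so corank 2. A Groebner basis of the Jacobian ideal J(f) in C{x,y,z} is {-x*y/2 + y^4 - y^2/2, x^3 + x^2 + 2*x*y + y^3 + y^2, x^2*y - 2*x^2/3 - 4*x*y/3 - y^3 - 2*y^2/3, x^2/3 + x*y^2 + 2*x*y/3 + y^3 + y^2/3, z}; counting standard monomials gives mu = 7. Corank 2; j^3 = y*(x + y)^2 has shape L^2 M (L != M), so D-series; mu = 7 gives D_7.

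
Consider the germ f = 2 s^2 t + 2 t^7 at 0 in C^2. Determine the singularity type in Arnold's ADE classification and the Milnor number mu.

Type D_{8}, Milnor number mu = 8.

The Hessian of f at 0 is [[0, 0], [0, 0]] with rank 0, so corank 2. A Groebner basis of the Jacobian ideal J(f) in C{s,t} is {s^2/7 + t^6, s^3, s*t}; counting standard monomials gives mu = 8. Corank 2; j^3 = 2*s^2*t has shape L^2 M (L != M), so D-series; mu = 8 gives D_8.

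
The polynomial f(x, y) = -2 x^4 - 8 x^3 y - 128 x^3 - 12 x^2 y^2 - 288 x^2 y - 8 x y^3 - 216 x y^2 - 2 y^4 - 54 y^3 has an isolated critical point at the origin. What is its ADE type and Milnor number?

The Hessian of f at 0 is [[0, 0], [0, 0]] with rank 0, so corank 2. A Groebner basis of the Jacobian ideal J(f) in C{x,y} is {y^4, x*y^2 + 5*y^3/6, x^2 + 3*x*y/2 + 9*y^2/16}; counting standard monomials gives mu = 6. Corank 2; j^3 = -2*(4*x + 3*y)^3 is a perfect cube, so E-series; the 4-jet and mu = 6 give E_6.

Type E_6, Milnor number mu = 6.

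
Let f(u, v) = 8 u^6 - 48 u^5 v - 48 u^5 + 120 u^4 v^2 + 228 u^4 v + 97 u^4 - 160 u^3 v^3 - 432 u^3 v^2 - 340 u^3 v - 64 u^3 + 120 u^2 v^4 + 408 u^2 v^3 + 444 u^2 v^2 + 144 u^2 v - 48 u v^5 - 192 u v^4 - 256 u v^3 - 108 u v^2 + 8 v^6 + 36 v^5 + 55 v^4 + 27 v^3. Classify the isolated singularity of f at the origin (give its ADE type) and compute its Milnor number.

Type E_{6}, Milnor number mu = 6.

The Hessian of f at 0 has rank 0. Corank 2; j^3 = -(4*u - 3*v)^3 is a perfect cube, so E-series; the 4-jet and mu = 6 give E_6.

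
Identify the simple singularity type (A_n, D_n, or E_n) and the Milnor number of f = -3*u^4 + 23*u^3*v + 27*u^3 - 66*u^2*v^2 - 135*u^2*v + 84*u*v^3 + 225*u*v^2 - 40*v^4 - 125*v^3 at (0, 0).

The Hessian of f at 0 has rank 0. Corank 2; j^3 = (3*u - 5*v)^3 is a perfect cube, so E-series; the 4-jet and mu = 7 give E_7.

Type E_{7}, Milnor number mu = 7.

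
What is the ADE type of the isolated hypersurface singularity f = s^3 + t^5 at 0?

E8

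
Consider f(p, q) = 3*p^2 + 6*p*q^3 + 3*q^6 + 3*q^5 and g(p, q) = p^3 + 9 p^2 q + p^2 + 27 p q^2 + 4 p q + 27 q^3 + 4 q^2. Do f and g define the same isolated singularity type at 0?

The Hessian of f at 0 has rank 1. Corank 1: A-series; mu = 4 gives A_4. The Hessian of g at 0 has rank 1. Corank 1: A-series; mu = 2 gives A_2. f is A_4 but g is A_2, hence not right-equivalent.

No.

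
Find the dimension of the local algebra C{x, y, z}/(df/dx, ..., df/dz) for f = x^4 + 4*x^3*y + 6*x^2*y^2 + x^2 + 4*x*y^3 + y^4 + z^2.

The Hessian of f at 0 has rank 2. Corank 1: A-series; mu = 3 gives A_3.

3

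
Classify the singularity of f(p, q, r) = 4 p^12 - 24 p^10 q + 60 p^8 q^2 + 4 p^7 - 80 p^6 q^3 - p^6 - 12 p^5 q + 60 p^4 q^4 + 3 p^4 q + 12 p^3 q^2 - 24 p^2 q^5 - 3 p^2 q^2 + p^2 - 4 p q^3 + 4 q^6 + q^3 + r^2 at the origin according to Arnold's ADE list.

The Hessian of f at 0 has rank 2. Corank 1: A-series; mu = 2 gives A_2.

A_{2}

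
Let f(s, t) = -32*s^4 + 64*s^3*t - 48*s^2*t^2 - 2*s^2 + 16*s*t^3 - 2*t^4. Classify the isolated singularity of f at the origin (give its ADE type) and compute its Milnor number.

Type A3, Milnor number mu = 3.

The Hessian of f at 0 has rank 1. Corank 1: A-series; mu = 3 gives A_3.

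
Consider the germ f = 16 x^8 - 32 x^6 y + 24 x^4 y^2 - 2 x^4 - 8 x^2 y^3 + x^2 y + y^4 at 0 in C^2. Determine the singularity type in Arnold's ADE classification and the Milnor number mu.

The Hessian of f at 0 is [[0, 0], [0, 0]] with rank 0, so corank 2. A Groebner basis of the Jacobian ideal J(f) in C{x,y} is {x^3, x^2/4 + y^3, x*y}; counting standard monomials gives mu = 5. Corank 2; j^3 = x^2*y has shape L^2 M (L != M), so D-series; mu = 5 gives D_5.

Type D_5, Milnor number mu = 5.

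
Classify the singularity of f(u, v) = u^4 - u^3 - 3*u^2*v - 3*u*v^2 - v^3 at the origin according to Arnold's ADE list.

E_{6}

The Hessian of f at 0 has rank 0. Corank 2; j^3 = -(u + v)^3 is a perfect cube, so E-series; the 4-jet and mu = 6 give E_6.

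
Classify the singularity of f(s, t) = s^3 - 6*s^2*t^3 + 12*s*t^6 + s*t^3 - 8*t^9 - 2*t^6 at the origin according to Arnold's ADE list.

E_{7}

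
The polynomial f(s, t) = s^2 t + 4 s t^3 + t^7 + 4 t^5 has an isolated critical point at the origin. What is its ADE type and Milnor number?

The Hessian of f at 0 has rank 0. Corank 2; j^3 = s^2*t has shape L^2 M (L != M), so D-series; mu = 8 gives D_8.

Type D_8, Milnor number mu = 8.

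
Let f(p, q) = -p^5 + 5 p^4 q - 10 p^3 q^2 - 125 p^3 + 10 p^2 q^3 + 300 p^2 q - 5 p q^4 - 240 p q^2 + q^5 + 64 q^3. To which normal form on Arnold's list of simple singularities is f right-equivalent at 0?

The Hessian of f at 0 is [[0, 0], [0, 0]] with rank 0, so corank 2. A Groebner basis of the Jacobian ideal J(f) in C{p,q} is {q^5, p*q^3 - 17*q^4/20, p^2 - 8*p*q/5 + 16*q^2/25}; counting standard monomials gives mu = 8. Corank 2; j^3 = -(5*p - 4*q)^3 is a perfect cube, so E-series; the 5-jet and mu = 8 give E_8.

E8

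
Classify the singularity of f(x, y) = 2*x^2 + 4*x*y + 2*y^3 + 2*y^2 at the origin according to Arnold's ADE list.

A_{2}

The Hessian of f at 0 has rank 1. Corank 1: A-series; mu = 2 gives A_2.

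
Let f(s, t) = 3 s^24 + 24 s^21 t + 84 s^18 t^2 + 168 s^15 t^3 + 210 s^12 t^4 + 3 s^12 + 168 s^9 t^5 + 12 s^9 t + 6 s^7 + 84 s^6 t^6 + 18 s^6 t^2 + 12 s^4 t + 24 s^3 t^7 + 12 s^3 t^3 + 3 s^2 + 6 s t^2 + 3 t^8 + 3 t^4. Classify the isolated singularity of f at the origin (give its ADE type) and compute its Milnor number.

Type A_{7}, Milnor number mu = 7.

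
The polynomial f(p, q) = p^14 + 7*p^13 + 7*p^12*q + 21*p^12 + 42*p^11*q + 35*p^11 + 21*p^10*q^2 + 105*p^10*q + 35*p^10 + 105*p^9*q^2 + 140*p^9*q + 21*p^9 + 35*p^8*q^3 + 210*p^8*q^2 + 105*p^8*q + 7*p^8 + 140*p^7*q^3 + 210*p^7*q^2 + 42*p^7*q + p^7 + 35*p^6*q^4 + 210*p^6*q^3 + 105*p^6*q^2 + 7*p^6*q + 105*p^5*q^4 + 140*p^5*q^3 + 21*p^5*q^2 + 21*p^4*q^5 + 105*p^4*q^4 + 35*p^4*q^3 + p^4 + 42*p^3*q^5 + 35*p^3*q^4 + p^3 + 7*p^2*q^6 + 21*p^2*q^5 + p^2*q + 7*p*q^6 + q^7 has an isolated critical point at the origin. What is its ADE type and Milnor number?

Type D_{8}, Milnor number mu = 8.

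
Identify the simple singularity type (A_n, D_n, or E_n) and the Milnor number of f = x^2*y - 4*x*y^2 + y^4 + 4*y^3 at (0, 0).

The Hessian of f at 0 is [[0, 0], [0, 0]] with rank 0, so corank 2. A Groebner basis of the Jacobian ideal J(f) in C{x,y} is {x^3 + 2*x^2 - 8*y^2, x^2/4 + y^3 - y^2, x*y - 2*y^2}; counting standard monomials gives mu = 5. Corank 2; j^3 = y*(x - 2*y)^2 has shape L^2 M (L != M), so D-series; mu = 5 gives D_5.

Type D_{5}, Milnor number mu = 5.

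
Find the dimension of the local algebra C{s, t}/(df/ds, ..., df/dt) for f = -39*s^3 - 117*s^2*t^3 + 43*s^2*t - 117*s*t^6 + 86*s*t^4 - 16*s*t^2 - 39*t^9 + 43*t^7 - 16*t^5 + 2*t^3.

4

The Hessian of f at 0 is [[0, 0], [0, 0]] with rank 0, so corank 2. A Groebner basis of the Jacobian ideal J(f) in C{s,t} is {t^3, s^2 - 2*t^2/23, s*t - 7*t^2/23}; counting standard monomials gives mu = 4. Corank 2; j^3 = -(3*s - t)*(13*s^2 - 10*s*t + 2*t^2) splits into three distinct lines over C (the quadratic factor has nonzero discriminant), so D_4.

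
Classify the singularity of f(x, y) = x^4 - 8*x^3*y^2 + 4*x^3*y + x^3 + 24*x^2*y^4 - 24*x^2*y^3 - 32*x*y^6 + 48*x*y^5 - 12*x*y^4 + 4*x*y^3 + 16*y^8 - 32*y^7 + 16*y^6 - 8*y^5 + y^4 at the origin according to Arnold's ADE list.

E_{6}

The Hessian of f at 0 has rank 0. Corank 2; j^3 = x^3 is a perfect cube, so E-series; the 4-jet and mu = 6 give E_6.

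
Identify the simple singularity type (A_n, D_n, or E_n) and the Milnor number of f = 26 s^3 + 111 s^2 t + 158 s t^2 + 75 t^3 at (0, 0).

Type D4, Milnor number mu = 4.

The Hessian of f at 0 is [[0, 0], [0, 0]] with rank 0, so corank 2. A Groebner basis of the Jacobian ideal J(f) in C{s,t} is {t^3, s^2 - 11*t^2/3, s*t + 2*t^2}; counting standard monomials gives mu = 4. Corank 2; j^3 = (2*s + 3*t)*(13*s^2 + 36*s*t + 25*t^2) splits into three distinct lines over C (the quadratic factor has nonzero discriminant), so D_4.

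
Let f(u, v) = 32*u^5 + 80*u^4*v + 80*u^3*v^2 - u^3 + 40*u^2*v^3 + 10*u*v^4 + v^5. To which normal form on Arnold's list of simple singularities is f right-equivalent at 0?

E_8

The Hessian of f at 0 is [[0, 0], [0, 0]] with rank 0, so corank 2. A Groebner basis of the Jacobian ideal J(f) in C{u,v} is {v^5, u*v^3 + v^4/8, u^2}; counting standard monomials gives mu = 8. Corank 2; j^3 = -u^3 is a perfect cube, so E-series; the 5-jet and mu = 8 give E_8.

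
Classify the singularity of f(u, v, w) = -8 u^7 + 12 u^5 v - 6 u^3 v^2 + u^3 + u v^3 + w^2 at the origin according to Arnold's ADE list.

E_7

The Hessian of f at 0 is [[0, 0, 0], [0, 0, 0], [0, 0, 2]] with rank 1, so corank 2. A Groebner basis of the Jacobian ideal J(f) in C{u,v,w} is {u^3, u*v^2, 3*u^2 + v^3, w}; counting standard monomials gives mu = 7. Corank 2; j^3 = u^3 is a perfect cube, so E-series; the 4-jet and mu = 7 give E_7.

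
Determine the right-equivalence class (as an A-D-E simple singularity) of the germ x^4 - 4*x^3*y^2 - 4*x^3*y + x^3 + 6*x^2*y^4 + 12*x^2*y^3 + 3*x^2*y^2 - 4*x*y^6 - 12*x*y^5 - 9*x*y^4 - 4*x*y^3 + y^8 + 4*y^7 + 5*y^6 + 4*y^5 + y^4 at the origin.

E6

The Hessian of f at 0 is [[0, 0], [0, 0]] with rank 0, so corank 2. A Groebner basis of the Jacobian ideal J(f) in C{x,y} is {x^3, x^2*y, -x^2/2 + x*y^2, -3*x^2/2 + y^3}; counting standard monomials gives mu = 6. Corank 2; j^3 = x^3 is a perfect cube, so E-series; the 4-jet and mu = 6 give E_6.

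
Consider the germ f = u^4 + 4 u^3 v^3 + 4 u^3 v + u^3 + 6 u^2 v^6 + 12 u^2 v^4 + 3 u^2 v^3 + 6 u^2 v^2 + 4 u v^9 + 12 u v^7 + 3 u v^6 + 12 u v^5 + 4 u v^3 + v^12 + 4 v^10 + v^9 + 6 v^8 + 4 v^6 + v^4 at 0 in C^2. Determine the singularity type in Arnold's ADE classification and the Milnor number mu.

The Hessian of f at 0 has rank 0. Corank 2; j^3 = u^3 is a perfect cube, so E-series; the 4-jet and mu = 6 give E_6.

Type E6, Milnor number mu = 6.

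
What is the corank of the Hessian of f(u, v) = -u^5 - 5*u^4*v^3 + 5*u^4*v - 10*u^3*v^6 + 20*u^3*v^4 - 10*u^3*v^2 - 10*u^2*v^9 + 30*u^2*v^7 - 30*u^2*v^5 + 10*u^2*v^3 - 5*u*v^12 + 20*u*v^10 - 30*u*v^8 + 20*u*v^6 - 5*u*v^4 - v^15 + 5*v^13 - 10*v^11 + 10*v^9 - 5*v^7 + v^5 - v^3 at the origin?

2

Hessian at 0 has rank 0.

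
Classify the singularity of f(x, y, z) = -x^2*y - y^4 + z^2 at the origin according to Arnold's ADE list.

D_5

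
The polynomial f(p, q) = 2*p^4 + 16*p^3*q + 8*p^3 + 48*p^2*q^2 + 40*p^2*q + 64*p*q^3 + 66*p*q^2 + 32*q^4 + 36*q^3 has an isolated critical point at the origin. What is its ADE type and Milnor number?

Type D5, Milnor number mu = 5.

The Hessian of f at 0 has rank 0. Corank 2; j^3 = 2*(p + 2*q)*(2*p + 3*q)^2 has shape L^2 M (L != M), so D-series; mu = 5 gives D_5.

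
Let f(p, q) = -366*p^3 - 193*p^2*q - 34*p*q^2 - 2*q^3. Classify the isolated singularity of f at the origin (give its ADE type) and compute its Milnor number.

Type D4, Milnor number mu = 4.

The Hessian of f at 0 is [[0, 0], [0, 0]] with rank 0, so corank 2. A Groebner basis of the Jacobian ideal J(f) in C{p,q} is {q^3, p^2 - 2*q^2/83, p*q + 13*q^2/83}; counting standard monomials gives mu = 4. Corank 2; j^3 = -(6*p + q)*(61*p^2 + 22*p*q + 2*q^2) splits into three distinct lines over C (the quadratic factor has nonzero discriminant), so D_4.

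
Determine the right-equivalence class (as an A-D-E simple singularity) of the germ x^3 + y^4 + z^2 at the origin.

E_6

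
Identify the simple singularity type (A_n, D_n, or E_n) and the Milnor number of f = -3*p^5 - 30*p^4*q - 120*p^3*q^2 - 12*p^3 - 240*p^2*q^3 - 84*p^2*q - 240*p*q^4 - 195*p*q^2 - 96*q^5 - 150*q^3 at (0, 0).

The Hessian of f at 0 is [[0, 0], [0, 0]] with rank 0, so corank 2. A Groebner basis of the Jacobian ideal J(f) in C{p,q} is {32*p*q/5 + q^4 + 16*q^2, p*q^2 + 5*q^3/2, p^2 + 9*p*q/2 + 5*q^2}; counting standard monomials gives mu = 6. Corank 2; j^3 = -3*(p + 2*q)*(2*p + 5*q)^2 has shape L^2 M (L != M), so D-series; mu = 6 gives D_6.

Type D_{6}, Milnor number mu = 6.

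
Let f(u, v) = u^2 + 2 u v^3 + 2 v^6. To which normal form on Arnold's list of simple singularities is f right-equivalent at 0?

A_{5}

The Hessian of f at 0 has rank 1. Corank 1: A-series; mu = 5 gives A_5.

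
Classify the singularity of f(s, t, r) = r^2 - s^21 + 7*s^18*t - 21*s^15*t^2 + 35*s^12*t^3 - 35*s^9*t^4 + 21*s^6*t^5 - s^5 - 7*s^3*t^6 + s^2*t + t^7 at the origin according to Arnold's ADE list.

D_8

The Hessian of f at 0 is [[0, 0, 0], [0, 0, 0], [0, 0, 2]] with rank 1, so corank 2. A Groebner basis of the Jacobian ideal J(f) in C{s,t,r} is {s^2/7 + t^6, s^3, s*t, r}; counting standard monomials gives mu = 8. Corank 2; j^3 = s^2*t has shape L^2 M (L != M), so D-series; mu = 8 gives D_8.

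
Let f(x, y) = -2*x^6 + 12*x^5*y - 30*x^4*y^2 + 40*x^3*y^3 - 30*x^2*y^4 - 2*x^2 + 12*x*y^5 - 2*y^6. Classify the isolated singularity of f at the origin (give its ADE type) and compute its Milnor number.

The Hessian of f at 0 has rank 1. Corank 1: A-series; mu = 5 gives A_5.

Type A_{5}, Milnor number mu = 5.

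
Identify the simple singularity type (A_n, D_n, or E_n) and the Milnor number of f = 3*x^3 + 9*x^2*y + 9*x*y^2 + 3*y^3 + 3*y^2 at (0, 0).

Type A_2, Milnor number mu = 2.

The Hessian of f at 0 has rank 1. Corank 1: A-series; mu = 2 gives A_2.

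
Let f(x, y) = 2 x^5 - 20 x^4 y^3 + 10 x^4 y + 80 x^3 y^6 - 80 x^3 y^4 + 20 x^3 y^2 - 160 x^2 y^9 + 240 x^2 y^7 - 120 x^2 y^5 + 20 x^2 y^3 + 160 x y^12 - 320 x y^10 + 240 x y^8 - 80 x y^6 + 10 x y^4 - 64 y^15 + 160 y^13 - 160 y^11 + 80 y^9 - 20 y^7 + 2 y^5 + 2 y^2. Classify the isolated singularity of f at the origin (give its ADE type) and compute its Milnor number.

Type A4, Milnor number mu = 4.

The Hessian of f at 0 is [[0, 0], [0, 4]] with rank 1, so corank 1. A Groebner basis of the Jacobian ideal J(f) in C{x,y} is {x^4, y}; counting standard monomials gives mu = 4. Corank 1: A-series; mu = 4 gives A_4.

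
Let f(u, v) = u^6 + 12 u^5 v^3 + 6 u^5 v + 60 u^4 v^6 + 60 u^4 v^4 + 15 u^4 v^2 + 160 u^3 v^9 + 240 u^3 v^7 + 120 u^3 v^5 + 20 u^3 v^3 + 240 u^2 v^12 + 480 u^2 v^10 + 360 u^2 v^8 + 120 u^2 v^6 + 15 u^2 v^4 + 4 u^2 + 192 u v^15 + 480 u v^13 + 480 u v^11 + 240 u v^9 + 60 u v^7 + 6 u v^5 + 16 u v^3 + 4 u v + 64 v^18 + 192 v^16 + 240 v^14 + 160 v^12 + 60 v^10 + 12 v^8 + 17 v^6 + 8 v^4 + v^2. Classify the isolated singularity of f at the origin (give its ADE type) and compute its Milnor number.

Type A_5, Milnor number mu = 5.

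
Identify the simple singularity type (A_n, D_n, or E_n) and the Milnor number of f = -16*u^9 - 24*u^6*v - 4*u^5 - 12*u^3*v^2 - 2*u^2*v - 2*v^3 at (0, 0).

The Hessian of f at 0 is [[0, 0], [0, 0]] with rank 0, so corank 2. A Groebner basis of the Jacobian ideal J(f) in C{u,v} is {v^3, u^2 + 3*v^2, u*v}; counting standard monomials gives mu = 4. Corank 2; j^3 = -2*v*(u^2 + v^2) splits into three distinct lines over C (the quadratic factor has nonzero discriminant), so D_4.

Type D4, Milnor number mu = 4.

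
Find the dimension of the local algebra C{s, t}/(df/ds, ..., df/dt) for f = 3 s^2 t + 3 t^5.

6

The Hessian of f at 0 has rank 0. Corank 2; j^3 = 3*s^2*t has shape L^2 M (L != M), so D-series; mu = 6 gives D_6.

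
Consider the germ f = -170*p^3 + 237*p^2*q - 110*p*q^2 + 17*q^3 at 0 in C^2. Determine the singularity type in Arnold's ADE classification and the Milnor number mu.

The Hessian of f at 0 has rank 0. Corank 2; j^3 = -(2*p - q)*(85*p^2 - 76*p*q + 17*q^2) splits into three distinct lines over C (the quadratic factor has nonzero discriminant), so D_4.

Type D_4, Milnor number mu = 4.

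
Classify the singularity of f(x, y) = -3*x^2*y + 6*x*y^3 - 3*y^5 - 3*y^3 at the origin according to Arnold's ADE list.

D_4

The Hessian of f at 0 has rank 0. Corank 2; j^3 = -3*y*(x^2 + y^2) splits into three distinct lines over C (the quadratic factor has nonzero discriminant), so D_4.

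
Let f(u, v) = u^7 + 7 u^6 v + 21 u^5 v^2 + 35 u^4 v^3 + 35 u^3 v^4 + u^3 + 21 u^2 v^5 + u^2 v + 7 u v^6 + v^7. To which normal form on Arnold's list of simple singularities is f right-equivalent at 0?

The Hessian of f at 0 is [[0, 0], [0, 0]] with rank 0, so corank 2. A Groebner basis of the Jacobian ideal J(f) in C{u,v} is {-u*v/7 + v^6, u*v^2, u^2 + u*v}; counting standard monomials gives mu = 8. Corank 2; j^3 = u^2*(u + v) has shape L^2 M (L != M), so D-series; mu = 8 gives D_8.

D_{8}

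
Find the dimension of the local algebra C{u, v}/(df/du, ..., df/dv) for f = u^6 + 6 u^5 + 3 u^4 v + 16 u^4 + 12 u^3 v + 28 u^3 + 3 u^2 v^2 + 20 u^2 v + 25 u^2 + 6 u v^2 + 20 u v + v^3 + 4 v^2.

The Hessian of f at 0 is [[50, 20], [20, 8]] with rank 1, so corank 1. A Groebner basis of the Jacobian ideal J(f) in C{u,v} is {v^2, u + 2*v/5}; counting standard monomials gives mu = 2. Corank 1: A-series; mu = 2 gives A_2.

2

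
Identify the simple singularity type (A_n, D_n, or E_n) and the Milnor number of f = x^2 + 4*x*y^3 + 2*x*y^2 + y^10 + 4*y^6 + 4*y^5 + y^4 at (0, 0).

Type A_9, Milnor number mu = 9.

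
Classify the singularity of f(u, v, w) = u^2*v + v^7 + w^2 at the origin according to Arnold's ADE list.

The Hessian of f at 0 is [[0, 0, 0], [0, 0, 0], [0, 0, 2]] with rank 1, so corank 2. A Groebner basis of the Jacobian ideal J(f) in C{u,v,w} is {u^2/7 + v^6, u^3, u*v, w}; counting standard monomials gives mu = 8. Corank 2; j^3 = u^2*v has shape L^2 M (L != M), so D-series; mu = 8 gives D_8.

D8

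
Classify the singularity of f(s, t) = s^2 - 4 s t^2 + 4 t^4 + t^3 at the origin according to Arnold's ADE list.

A_2

The Hessian of f at 0 has rank 1. Corank 1: A-series; mu = 2 gives A_2.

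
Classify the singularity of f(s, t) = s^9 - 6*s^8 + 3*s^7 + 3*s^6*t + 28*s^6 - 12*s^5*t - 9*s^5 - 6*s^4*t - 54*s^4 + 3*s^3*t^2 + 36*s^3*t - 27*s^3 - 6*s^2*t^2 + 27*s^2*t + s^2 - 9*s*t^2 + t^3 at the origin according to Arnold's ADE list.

A_{2}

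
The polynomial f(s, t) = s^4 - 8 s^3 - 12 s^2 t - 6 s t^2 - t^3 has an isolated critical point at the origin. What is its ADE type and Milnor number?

Type E_{6}, Milnor number mu = 6.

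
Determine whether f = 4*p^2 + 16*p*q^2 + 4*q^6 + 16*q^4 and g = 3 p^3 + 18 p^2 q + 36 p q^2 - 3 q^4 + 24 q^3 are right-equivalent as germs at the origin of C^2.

No.

The Hessian of f at 0 is [[8, 0], [0, 0]] with rank 1, so corank 1. A Groebner basis of the Jacobian ideal J(f) in C{p,q} is {p^3, p^2*q, p/2 + q^2}; counting standard monomials gives mu = 5. Corank 1: A-series; mu = 5 gives A_5. The Hessian of g at 0 is [[0, 0], [0, 0]] with rank 0, so corank 2. A Groebner basis of the Jacobian ideal J(g) in C{p,q} is {q^3, p^2 + 4*p*q + 4*q^2}; counting standard monomials gives mu = 6. Corank 2; j^3 = 3*(p + 2*q)^3 is a perfect cube, so E-series; the 4-jet and mu = 6 give E_6. f is A_5 but g is E_6, hence not right-equivalent.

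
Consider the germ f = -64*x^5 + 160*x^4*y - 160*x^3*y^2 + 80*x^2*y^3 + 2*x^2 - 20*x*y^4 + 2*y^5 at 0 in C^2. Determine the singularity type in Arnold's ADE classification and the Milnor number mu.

Type A4, Milnor number mu = 4.

The Hessian of f at 0 has rank 1. Corank 1: A-series; mu = 4 gives A_4.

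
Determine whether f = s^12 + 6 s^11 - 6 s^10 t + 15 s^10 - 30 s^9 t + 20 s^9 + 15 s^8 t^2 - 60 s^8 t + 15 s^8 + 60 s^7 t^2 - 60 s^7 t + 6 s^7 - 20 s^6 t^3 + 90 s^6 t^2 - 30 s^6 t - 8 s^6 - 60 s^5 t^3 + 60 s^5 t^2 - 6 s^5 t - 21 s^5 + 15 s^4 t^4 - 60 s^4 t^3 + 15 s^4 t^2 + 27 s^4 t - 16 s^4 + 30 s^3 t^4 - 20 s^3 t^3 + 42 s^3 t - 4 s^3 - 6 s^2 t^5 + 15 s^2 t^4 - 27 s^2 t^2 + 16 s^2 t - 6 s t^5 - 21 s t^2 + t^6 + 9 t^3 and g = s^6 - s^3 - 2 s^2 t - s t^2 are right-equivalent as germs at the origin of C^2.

Yes.

The Hessian of f at 0 has rank 0. Corank 2; j^3 = -(s - t)*(2*s - 3*t)^2 has shape L^2 M (L != M), so D-series; mu = 7 gives D_7. The Hessian of g at 0 has rank 0. Corank 2; j^3 = -s*(s + t)^2 has shape L^2 M (L != M), so D-series; mu = 7 gives D_7. Both have type D_7, hence right-equivalent.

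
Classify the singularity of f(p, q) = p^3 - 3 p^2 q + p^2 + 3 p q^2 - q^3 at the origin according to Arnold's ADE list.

A_2

The Hessian of f at 0 is [[2, 0], [0, 0]] with rank 1, so corank 1. A Groebner basis of the Jacobian ideal J(f) in C{p,q} is {q^2, p}; counting standard monomials gives mu = 2. Corank 1: A-series; mu = 2 gives A_2.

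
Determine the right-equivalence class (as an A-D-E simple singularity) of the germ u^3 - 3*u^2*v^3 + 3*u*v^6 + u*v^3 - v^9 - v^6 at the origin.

The Hessian of f at 0 has rank 0. Corank 2; j^3 = u^3 is a perfect cube, so E-series; the 4-jet and mu = 7 give E_7.

E_7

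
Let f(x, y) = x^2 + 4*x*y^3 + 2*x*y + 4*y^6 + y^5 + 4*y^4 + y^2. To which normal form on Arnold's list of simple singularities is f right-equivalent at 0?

A4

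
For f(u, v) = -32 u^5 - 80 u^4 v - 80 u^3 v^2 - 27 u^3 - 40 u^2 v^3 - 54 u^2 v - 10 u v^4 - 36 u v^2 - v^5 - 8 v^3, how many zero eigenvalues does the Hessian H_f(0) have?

2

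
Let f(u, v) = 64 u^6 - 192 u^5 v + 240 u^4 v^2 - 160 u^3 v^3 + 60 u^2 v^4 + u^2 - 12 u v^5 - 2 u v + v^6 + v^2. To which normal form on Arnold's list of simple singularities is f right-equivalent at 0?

A_{5}

The Hessian of f at 0 has rank 1. Corank 1: A-series; mu = 5 gives A_5.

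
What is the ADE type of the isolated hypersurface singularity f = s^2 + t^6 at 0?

A5

The Hessian of f at 0 is [[2, 0], [0, 0]] with rank 1, so corank 1. A Groebner basis of the Jacobian ideal J(f) in C{s,t} is {t^5, s}; counting standard monomials gives mu = 5. Corank 1: A-series; mu = 5 gives A_5.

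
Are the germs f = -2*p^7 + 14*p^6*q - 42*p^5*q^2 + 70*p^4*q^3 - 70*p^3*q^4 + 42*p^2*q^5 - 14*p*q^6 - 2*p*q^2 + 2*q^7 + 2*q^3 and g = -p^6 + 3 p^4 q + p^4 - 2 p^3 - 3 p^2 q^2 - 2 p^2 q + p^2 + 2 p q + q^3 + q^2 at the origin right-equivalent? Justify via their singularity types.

The Hessian of f at 0 is [[0, 0], [0, 0]] with rank 0, so corank 2. A Groebner basis of the Jacobian ideal J(f) in C{p,q} is {p^6 + q^2/7, q^3, p*q - q^2}; counting standard monomials gives mu = 8. Corank 2; j^3 = -2*q^2*(p - q) has shape L^2 M (L != M), so D-series; mu = 8 gives D_8. The Hessian of g at 0 is [[2, 2], [2, 2]] with rank 1, so corank 1. A Groebner basis of the Jacobian ideal J(g) in C{p,q} is {q^2, p + q}; counting standard monomials gives mu = 2. Corank 1: A-series; mu = 2 gives A_2. f is D_8 but g is A_2, hence not right-equivalent.

No.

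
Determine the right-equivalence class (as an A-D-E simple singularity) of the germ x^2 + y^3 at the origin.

A2

The Hessian of f at 0 has rank 1. Corank 1: A-series; mu = 2 gives A_2.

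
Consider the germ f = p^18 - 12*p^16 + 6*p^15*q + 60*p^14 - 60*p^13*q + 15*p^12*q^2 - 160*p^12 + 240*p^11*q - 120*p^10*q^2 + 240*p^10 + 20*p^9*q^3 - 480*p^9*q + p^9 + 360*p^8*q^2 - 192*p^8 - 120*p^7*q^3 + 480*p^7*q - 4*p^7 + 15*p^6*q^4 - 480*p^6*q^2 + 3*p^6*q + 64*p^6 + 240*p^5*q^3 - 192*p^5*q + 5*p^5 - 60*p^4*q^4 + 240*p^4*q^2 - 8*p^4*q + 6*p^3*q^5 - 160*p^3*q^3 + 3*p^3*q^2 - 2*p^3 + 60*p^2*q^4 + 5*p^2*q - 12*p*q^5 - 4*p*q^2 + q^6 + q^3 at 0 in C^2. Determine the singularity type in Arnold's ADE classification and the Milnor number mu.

Type D_{7}, Milnor number mu = 7.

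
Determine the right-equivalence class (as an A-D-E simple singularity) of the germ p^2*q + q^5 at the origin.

D6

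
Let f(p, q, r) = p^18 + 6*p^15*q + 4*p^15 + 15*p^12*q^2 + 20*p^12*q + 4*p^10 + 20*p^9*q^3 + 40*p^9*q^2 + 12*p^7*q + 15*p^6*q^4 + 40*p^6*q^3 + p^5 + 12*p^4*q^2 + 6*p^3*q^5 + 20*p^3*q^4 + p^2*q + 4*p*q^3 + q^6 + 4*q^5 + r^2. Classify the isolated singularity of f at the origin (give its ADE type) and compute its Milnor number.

Type D_7, Milnor number mu = 7.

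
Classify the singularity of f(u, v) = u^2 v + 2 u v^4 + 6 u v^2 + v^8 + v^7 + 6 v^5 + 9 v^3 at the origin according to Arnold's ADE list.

D_9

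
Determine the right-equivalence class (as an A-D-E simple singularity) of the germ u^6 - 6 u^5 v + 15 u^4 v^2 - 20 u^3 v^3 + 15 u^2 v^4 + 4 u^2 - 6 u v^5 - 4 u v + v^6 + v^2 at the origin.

A5

The Hessian of f at 0 has rank 1. Corank 1: A-series; mu = 5 gives A_5.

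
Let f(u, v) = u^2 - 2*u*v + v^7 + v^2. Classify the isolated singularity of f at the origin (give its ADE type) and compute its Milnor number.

Type A_6, Milnor number mu = 6.

The Hessian of f at 0 has rank 1. Corank 1: A-series; mu = 6 gives A_6.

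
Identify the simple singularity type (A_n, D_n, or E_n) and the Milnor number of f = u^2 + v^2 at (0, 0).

Type A1, Milnor number mu = 1.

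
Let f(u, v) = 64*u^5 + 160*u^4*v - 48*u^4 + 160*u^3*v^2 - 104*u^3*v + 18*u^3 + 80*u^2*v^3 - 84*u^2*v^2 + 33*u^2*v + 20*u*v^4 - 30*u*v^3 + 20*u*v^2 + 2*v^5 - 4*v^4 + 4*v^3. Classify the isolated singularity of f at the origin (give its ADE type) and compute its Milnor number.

Type D_6, Milnor number mu = 6.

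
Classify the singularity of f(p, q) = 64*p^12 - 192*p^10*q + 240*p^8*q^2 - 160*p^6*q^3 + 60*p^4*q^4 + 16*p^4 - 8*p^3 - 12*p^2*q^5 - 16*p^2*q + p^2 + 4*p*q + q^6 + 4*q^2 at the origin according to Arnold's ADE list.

A_5

The Hessian of f at 0 is [[2, 4], [4, 8]] with rank 1, so corank 1. A Groebner basis of the Jacobian ideal J(f) in C{p,q} is {p*q^2 + 3*p*q/8 + p/64 + q^2/2 + q/32, -5*p*q/16 - p/64 + q^3 - 3*q^2/8 - q/32, p^2 - p/4 - q/2}; counting standard monomials gives mu = 5. Corank 1: A-series; mu = 5 gives A_5.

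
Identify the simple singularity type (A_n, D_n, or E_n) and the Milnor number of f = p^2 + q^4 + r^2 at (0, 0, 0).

Type A3, Milnor number mu = 3.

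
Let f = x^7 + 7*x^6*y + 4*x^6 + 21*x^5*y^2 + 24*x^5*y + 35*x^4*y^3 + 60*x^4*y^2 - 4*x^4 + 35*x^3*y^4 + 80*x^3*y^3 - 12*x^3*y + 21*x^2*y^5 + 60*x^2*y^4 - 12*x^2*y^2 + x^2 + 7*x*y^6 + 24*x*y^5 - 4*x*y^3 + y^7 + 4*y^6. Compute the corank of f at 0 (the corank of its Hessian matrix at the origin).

The Hessian at 0 is [[2, 0], [0, 0]] of rank 1; hence corank 1.

1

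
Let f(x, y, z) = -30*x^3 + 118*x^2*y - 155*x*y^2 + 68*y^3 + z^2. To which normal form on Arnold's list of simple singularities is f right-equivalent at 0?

The Hessian of f at 0 has rank 1. Corank 2; j^3 = -(3*x - 4*y)*(10*x^2 - 26*x*y + 17*y^2) splits into three distinct lines over C (the quadratic factor has nonzero discriminant), so D_4.

D_{4}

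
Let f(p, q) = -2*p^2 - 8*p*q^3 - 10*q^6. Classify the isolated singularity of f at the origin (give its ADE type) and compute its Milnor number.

Type A_{5}, Milnor number mu = 5.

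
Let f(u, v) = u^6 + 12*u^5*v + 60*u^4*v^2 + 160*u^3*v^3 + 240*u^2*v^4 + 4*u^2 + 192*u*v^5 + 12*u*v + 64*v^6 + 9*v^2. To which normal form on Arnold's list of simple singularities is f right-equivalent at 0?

A_5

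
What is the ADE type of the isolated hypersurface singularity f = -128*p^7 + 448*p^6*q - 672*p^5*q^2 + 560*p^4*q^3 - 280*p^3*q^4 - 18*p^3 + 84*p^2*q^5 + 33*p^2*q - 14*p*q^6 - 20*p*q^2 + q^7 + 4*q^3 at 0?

The Hessian of f at 0 has rank 0. Corank 2; j^3 = -(2*p - q)*(3*p - 2*q)^2 has shape L^2 M (L != M), so D-series; mu = 8 gives D_8.

D_{8}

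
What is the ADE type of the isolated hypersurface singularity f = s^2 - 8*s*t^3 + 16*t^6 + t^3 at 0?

The Hessian of f at 0 has rank 1. Corank 1: A-series; mu = 2 gives A_2.

A_2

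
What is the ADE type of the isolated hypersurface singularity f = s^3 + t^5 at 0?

The Hessian of f at 0 has rank 0. Corank 2; j^3 = s^3 is a perfect cube, so E-series; the 5-jet and mu = 8 give E_8.

E_8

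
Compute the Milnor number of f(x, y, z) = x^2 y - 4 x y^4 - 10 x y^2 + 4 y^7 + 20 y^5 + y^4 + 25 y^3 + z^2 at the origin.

The Hessian of f at 0 has rank 1. Corank 2; j^3 = y*(x - 5*y)^2 has shape L^2 M (L != M), so D-series; mu = 5 gives D_5.

5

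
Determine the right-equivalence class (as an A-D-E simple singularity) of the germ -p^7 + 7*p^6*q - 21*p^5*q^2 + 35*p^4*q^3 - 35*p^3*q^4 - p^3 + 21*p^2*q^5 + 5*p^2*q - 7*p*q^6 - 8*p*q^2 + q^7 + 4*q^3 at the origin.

D_{8}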